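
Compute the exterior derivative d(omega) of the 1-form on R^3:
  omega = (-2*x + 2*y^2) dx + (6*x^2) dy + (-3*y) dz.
d(omega) = (12*x - 4*y) dx ∧ dy + (-3) dy ∧ dz

For a 1-form omega = sum_i f_i dx_i, the exterior derivative is
  d(omega) = sum_{i < j} (∂f_j/∂x_i - ∂f_i/∂x_j) dx_i ∧ dx_j.
  coefficient of dx ∧ dy: ∂f_2/∂x - ∂f_1/∂y = ∂(6*x^2)/∂x - ∂(-2*x + 2*y^2)/∂y = 12*x - 4*y
  coefficient of dy ∧ dz: ∂f_3/∂y - ∂f_2/∂z = ∂(-3*y)/∂y - ∂(6*x^2)/∂z = -3
Assembling: d(omega) = (12*x - 4*y) dx ∧ dy + (-3) dy ∧ dz.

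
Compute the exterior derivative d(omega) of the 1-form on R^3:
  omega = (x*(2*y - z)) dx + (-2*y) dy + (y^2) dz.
d(omega) = (-2*x) dx ∧ dy + (x) dx ∧ dz + (2*y) dy ∧ dz

For a 1-form omega = sum_i f_i dx_i, the exterior derivative is
  d(omega) = sum_{i < j} (∂f_j/∂x_i - ∂f_i/∂x_j) dx_i ∧ dx_j.
  coefficient of dx ∧ dy: ∂f_2/∂x - ∂f_1/∂y = ∂(-2*y)/∂x - ∂(x*(2*y - z))/∂y = -2*x
  coefficient of dx ∧ dz: ∂f_3/∂x - ∂f_1/∂z = ∂(y^2)/∂x - ∂(x*(2*y - z))/∂z = x
  coefficient of dy ∧ dz: ∂f_3/∂y - ∂f_2/∂z = ∂(y^2)/∂y - ∂(-2*y)/∂z = 2*y
Assembling: d(omega) = (-2*x) dx ∧ dy + (x) dx ∧ dz + (2*y) dy ∧ dz.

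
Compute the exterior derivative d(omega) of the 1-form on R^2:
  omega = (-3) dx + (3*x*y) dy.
d(omega) = (3*y) dx ∧ dy

For a 1-form omega = sum_i f_i dx_i, the exterior derivative is
  d(omega) = sum_{i < j} (∂f_j/∂x_i - ∂f_i/∂x_j) dx_i ∧ dx_j.
  coefficient of dx ∧ dy: ∂f_2/∂x - ∂f_1/∂y = ∂(3*x*y)/∂x - ∂(-3)/∂y = 3*y
Assembling: d(omega) = (3*y) dx ∧ dy.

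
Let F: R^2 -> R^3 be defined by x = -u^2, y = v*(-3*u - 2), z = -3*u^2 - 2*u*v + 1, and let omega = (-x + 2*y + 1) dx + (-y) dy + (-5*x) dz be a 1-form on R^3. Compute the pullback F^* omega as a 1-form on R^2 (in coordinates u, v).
F^* omega = (-32*u^3 + 2*u^2*v - 9*u*v^2 + 8*u*v - 2*u - 6*v^2) du + (-10*u^3 - 9*u^2*v - 12*u*v - 4*v) dv

Using F^*(f dg) = (f ∘ F) d(g ∘ F), substitute each coordinate x_i by F_i(u, v) in f_i, and replace dx_i by d F_i = (∂F_i/∂u) du + (∂F_i/∂v) dv.
  For the x component: f_1(F) = u^2 - 6*u*v - 4*v + 1; d F_1 = (-2*u) du + (0) dv
  For the y component: f_2(F) = v*(3*u + 2); d F_2 = (-3*v) du + (-3*u - 2) dv
  For the z component: f_3(F) = 5*u^2; d F_3 = (-6*u - 2*v) du + (-2*u) dv
Combining and collecting du, dv coefficients:
  coeff of du: -32*u^3 + 2*u^2*v - 9*u*v^2 + 8*u*v - 2*u - 6*v^2
  coeff of dv: -10*u^3 - 9*u^2*v - 12*u*v - 4*v
F^* omega = (-32*u^3 + 2*u^2*v - 9*u*v^2 + 8*u*v - 2*u - 6*v^2) du + (-10*u^3 - 9*u^2*v - 12*u*v - 4*v) dv.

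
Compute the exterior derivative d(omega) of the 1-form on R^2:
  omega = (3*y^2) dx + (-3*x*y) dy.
d(omega) = (-9*y) dx ∧ dy

For a 1-form omega = sum_i f_i dx_i, the exterior derivative is
  d(omega) = sum_{i < j} (∂f_j/∂x_i - ∂f_i/∂x_j) dx_i ∧ dx_j.
  coefficient of dx ∧ dy: ∂f_2/∂x - ∂f_1/∂y = ∂(-3*x*y)/∂x - ∂(3*y^2)/∂y = -9*y
Assembling: d(omega) = (-9*y) dx ∧ dy.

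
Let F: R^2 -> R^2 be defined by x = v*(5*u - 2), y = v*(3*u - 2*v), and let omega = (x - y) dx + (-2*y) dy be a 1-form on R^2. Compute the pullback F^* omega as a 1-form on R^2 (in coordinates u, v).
F^* omega = (v^2*(-8*u + 22*v - 10)) du + (2*v*(-4*u^2 + 23*u*v - 7*u - 8*v^2 - 2*v + 2)) dv

Using F^*(f dg) = (f ∘ F) d(g ∘ F), substitute each coordinate x_i by F_i(u, v) in f_i, and replace dx_i by d F_i = (∂F_i/∂u) du + (∂F_i/∂v) dv.
  For the x component: f_1(F) = 2*v*(u + v - 1); d F_1 = (5*v) du + (5*u - 2) dv
  For the y component: f_2(F) = 2*v*(-3*u + 2*v); d F_2 = (3*v) du + (3*u - 4*v) dv
Combining and collecting du, dv coefficients:
  coeff of du: v^2*(-8*u + 22*v - 10)
  coeff of dv: 2*v*(-4*u^2 + 23*u*v - 7*u - 8*v^2 - 2*v + 2)
F^* omega = (v^2*(-8*u + 22*v - 10)) du + (2*v*(-4*u^2 + 23*u*v - 7*u - 8*v^2 - 2*v + 2)) dv.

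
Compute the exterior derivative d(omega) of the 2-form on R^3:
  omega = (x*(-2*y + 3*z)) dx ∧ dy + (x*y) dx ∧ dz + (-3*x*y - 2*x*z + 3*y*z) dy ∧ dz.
d(omega) = (2*x - 3*y - 2*z) dx ∧ dy ∧ dz

For a 2-form omega = sum_{i<j} g_{ij} dx_i ∧ dx_j, the exterior derivative is
  d(omega) = sum_{i<j} d(g_{ij}) ∧ dx_i ∧ dx_j = sum_{i<j, k} (∂g_{ij}/∂x_k) dx_k ∧ dx_i ∧ dx_j.
Expand each term, using dx_k ∧ dx_i ∧ dx_j = sgn(permutation) dx_{(a)} ∧ dx_{(b)} ∧ dx_{(c)} with (a < b < c) sorted:
  d(x*(-2*y + 3*z)) includes (∂/∂z)(x*(-2*y + 3*z)) dz = (3*x) dz, which multiplied by dx ∧ dy gives (3*x) dx ∧ dy ∧ dz
  d(x*y) includes (∂/∂y)(x*y) dy = (x) dy, which multiplied by dx ∧ dz gives (-x) dx ∧ dy ∧ dz
  d(-3*x*y - 2*x*z + 3*y*z) includes (∂/∂x)(-3*x*y - 2*x*z + 3*y*z) dx = (-3*y - 2*z) dx, which multiplied by dy ∧ dz gives (-3*y - 2*z) dx ∧ dy ∧ dz
Collecting like 3-forms: d(omega) = (2*x - 3*y - 2*z) dx ∧ dy ∧ dz.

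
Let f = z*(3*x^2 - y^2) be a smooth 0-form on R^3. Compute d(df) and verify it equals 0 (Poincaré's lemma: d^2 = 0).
d(df) = 0

Step 1: df = sum_i (∂f/∂x_i) dx_i = (6*x*z) dx + (-2*y*z) dy + (3*x^2 - y^2) dz.
Step 2: Apply d again. Using the 1-form formula, the coefficient of dx ∧ dy in d(df) is ∂^2 f/∂x ∂y - ∂^2 f/∂y ∂x = (0) - (0) = 0 (equality of mixed partials for smooth f).
Similarly for dx ∧ dz and dy ∧ dz — all coefficients vanish. So d(df) = 0.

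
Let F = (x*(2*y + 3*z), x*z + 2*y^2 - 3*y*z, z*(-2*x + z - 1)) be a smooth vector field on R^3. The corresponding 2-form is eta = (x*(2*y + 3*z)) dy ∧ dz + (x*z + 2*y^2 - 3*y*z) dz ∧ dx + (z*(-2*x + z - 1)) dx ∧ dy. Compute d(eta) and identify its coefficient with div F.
d(eta) = (-2*x + 6*y + 2*z - 1) dx ∧ dy ∧ dz; div F = -2*x + 6*y + 2*z - 1

For a 2-form in R^3 of the form above, applying d gives a 3-form with coefficient ∂P/∂x + ∂Q/∂y + ∂R/∂z:
  ∂P/∂x = 2*y + 3*z
  ∂Q/∂y = 4*y - 3*z
  ∂R/∂z = -2*x + 2*z - 1
Sum = -2*x + 6*y + 2*z - 1, which is exactly div F.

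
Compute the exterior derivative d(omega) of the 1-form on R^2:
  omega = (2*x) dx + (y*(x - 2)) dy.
d(omega) = (y) dx ∧ dy

For a 1-form omega = sum_i f_i dx_i, the exterior derivative is
  d(omega) = sum_{i < j} (∂f_j/∂x_i - ∂f_i/∂x_j) dx_i ∧ dx_j.
  coefficient of dx ∧ dy: ∂f_2/∂x - ∂f_1/∂y = ∂(y*(x - 2))/∂x - ∂(2*x)/∂y = y
Assembling: d(omega) = (y) dx ∧ dy.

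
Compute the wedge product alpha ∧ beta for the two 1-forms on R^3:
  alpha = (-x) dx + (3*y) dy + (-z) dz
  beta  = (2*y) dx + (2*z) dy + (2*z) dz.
alpha ∧ beta = (-2*x*z - 6*y^2) dx ∧ dy + (2*z*(-x + y)) dx ∧ dz + (2*z*(3*y + z)) dy ∧ dz

Distribute the wedge, using dx_i ∧ dx_j = -dx_j ∧ dx_i and dx_i ∧ dx_i = 0. For each pair (i, j) with i < j, the coefficient of dx_i ∧ dx_j in alpha ∧ beta is (alpha_i * beta_j - alpha_j * beta_i). Collecting: alpha ∧ beta = (-2*x*z - 6*y^2) dx ∧ dy + (2*z*(-x + y)) dx ∧ dz + (2*z*(3*y + z)) dy ∧ dz.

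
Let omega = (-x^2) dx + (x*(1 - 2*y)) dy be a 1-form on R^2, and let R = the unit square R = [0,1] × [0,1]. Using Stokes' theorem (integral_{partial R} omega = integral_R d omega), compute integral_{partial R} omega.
integral_(partial R) omega = 0

Stokes: integral_partial_R omega = integral_R d omega with d omega = (∂Q/∂x - ∂P/∂y) dx ∧ dy.
  ∂Q/∂x = 1 - 2*y
  ∂P/∂y = 0
  integrand = ∂Q/∂x - ∂P/∂y = 1 - 2*y.
Integrating over R: integral_0^1 integral_0^1 (1 - 2*y) dx dy = 0.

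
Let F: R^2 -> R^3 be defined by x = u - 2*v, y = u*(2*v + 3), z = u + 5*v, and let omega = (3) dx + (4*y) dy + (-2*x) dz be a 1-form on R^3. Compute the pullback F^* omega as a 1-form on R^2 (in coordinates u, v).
F^* omega = (16*u*v^2 + 48*u*v + 34*u + 4*v + 3) du + (16*u^2*v + 24*u^2 - 10*u + 20*v - 6) dv

Using F^*(f dg) = (f ∘ F) d(g ∘ F), substitute each coordinate x_i by F_i(u, v) in f_i, and replace dx_i by d F_i = (∂F_i/∂u) du + (∂F_i/∂v) dv.
  For the x component: f_1(F) = 3; d F_1 = (1) du + (-2) dv
  For the y component: f_2(F) = 4*u*(2*v + 3); d F_2 = (2*v + 3) du + (2*u) dv
  For the z component: f_3(F) = -2*u + 4*v; d F_3 = (1) du + (5) dv
Combining and collecting du, dv coefficients:
  coeff of du: 16*u*v^2 + 48*u*v + 34*u + 4*v + 3
  coeff of dv: 16*u^2*v + 24*u^2 - 10*u + 20*v - 6
F^* omega = (16*u*v^2 + 48*u*v + 34*u + 4*v + 3) du + (16*u^2*v + 24*u^2 - 10*u + 20*v - 6) dv.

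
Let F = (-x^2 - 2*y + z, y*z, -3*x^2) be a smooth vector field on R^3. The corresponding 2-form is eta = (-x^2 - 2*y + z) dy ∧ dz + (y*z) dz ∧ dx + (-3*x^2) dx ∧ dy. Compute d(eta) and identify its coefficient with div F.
d(eta) = (-2*x + z) dx ∧ dy ∧ dz; div F = -2*x + z

For a 2-form in R^3 of the form above, applying d gives a 3-form with coefficient ∂P/∂x + ∂Q/∂y + ∂R/∂z:
  ∂P/∂x = -2*x
  ∂Q/∂y = z
  ∂R/∂z = 0
Sum = -2*x + z, which is exactly div F.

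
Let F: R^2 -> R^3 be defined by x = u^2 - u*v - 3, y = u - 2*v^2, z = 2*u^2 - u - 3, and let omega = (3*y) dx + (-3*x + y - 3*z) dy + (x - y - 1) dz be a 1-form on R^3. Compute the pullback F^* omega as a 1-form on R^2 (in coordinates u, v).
F^* omega = (4*u^3 - 4*u^2*v - 8*u^2 - 4*u*v^2 + u*v - 11*u + 6*v^3 - 4*v^2 + 22) du + (36*u^2*v - 3*u^2 - 6*u*v^2 - 16*u*v + 8*v^3 - 72*v) dv

Using F^*(f dg) = (f ∘ F) d(g ∘ F), substitute each coordinate x_i by F_i(u, v) in f_i, and replace dx_i by d F_i = (∂F_i/∂u) du + (∂F_i/∂v) dv.
  For the x component: f_1(F) = 3*u - 6*v^2; d F_1 = (2*u - v) du + (-u) dv
  For the y component: f_2(F) = -9*u^2 + 3*u*v + 4*u - 2*v^2 + 18; d F_2 = (1) du + (-4*v) dv
  For the z component: f_3(F) = u^2 - u*v - u + 2*v^2 - 4; d F_3 = (4*u - 1) du + (0) dv
Combining and collecting du, dv coefficients:
  coeff of du: 4*u^3 - 4*u^2*v - 8*u^2 - 4*u*v^2 + u*v - 11*u + 6*v^3 - 4*v^2 + 22
  coeff of dv: 36*u^2*v - 3*u^2 - 6*u*v^2 - 16*u*v + 8*v^3 - 72*v
F^* omega = (4*u^3 - 4*u^2*v - 8*u^2 - 4*u*v^2 + u*v - 11*u + 6*v^3 - 4*v^2 + 22) du + (36*u^2*v - 3*u^2 - 6*u*v^2 - 16*u*v + 8*v^3 - 72*v) dv.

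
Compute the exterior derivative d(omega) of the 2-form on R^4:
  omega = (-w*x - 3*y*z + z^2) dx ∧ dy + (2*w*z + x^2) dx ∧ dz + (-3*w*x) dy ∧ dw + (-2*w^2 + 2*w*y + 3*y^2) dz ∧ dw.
d(omega) = (-3*y + 2*z) dx ∧ dy ∧ dz + (-3*w - x) dx ∧ dy ∧ dw + (2*z) dx ∧ dz ∧ dw + (2*w + 6*y) dy ∧ dz ∧ dw

For a 2-form omega = sum_{i<j} g_{ij} dx_i ∧ dx_j, the exterior derivative is
  d(omega) = sum_{i<j} d(g_{ij}) ∧ dx_i ∧ dx_j = sum_{i<j, k} (∂g_{ij}/∂x_k) dx_k ∧ dx_i ∧ dx_j.
Expand each term, using dx_k ∧ dx_i ∧ dx_j = sgn(permutation) dx_{(a)} ∧ dx_{(b)} ∧ dx_{(c)} with (a < b < c) sorted:
  d(-w*x - 3*y*z + z^2) includes (∂/∂z)(-w*x - 3*y*z + z^2) dz = (-3*y + 2*z) dz, which multiplied by dx ∧ dy gives (-3*y + 2*z) dx ∧ dy ∧ dz
  d(-w*x - 3*y*z + z^2) includes (∂/∂w)(-w*x - 3*y*z + z^2) dw = (-x) dw, which multiplied by dx ∧ dy gives (-x) dx ∧ dy ∧ dw
  d(2*w*z + x^2) includes (∂/∂w)(2*w*z + x^2) dw = (2*z) dw, which multiplied by dx ∧ dz gives (2*z) dx ∧ dz ∧ dw
  d(-3*w*x) includes (∂/∂x)(-3*w*x) dx = (-3*w) dx, which multiplied by dy ∧ dw gives (-3*w) dx ∧ dy ∧ dw
  d(-2*w^2 + 2*w*y + 3*y^2) includes (∂/∂y)(-2*w^2 + 2*w*y + 3*y^2) dy = (2*w + 6*y) dy, which multiplied by dz ∧ dw gives (2*w + 6*y) dy ∧ dz ∧ dw
Collecting like 3-forms: d(omega) = (-3*y + 2*z) dx ∧ dy ∧ dz + (-3*w - x) dx ∧ dy ∧ dw + (2*z) dx ∧ dz ∧ dw + (2*w + 6*y) dy ∧ dz ∧ dw.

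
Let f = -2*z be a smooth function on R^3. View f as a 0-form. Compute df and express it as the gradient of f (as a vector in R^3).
df = (0) dx + (0) dy + (-2) dz; grad f = (0, 0, -2)

For a 0-form f, d f = (∂f/∂x) dx + (∂f/∂y) dy + (∂f/∂z) dz. The components of the vector representation are exactly the entries of grad f in Cartesian coordinates:
  ∂f/∂x = 0
  ∂f/∂y = 0
  ∂f/∂z = -2.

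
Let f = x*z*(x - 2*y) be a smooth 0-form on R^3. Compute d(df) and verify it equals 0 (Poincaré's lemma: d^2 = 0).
d(df) = 0

Step 1: df = sum_i (∂f/∂x_i) dx_i = (2*z*(x - y)) dx + (-2*x*z) dy + (x*(x - 2*y)) dz.
Step 2: Apply d again. Using the 1-form formula, the coefficient of dx ∧ dy in d(df) is ∂^2 f/∂x ∂y - ∂^2 f/∂y ∂x = (-2*z) - (-2*z) = 0 (equality of mixed partials for smooth f).
Similarly for dx ∧ dz and dy ∧ dz — all coefficients vanish. So d(df) = 0.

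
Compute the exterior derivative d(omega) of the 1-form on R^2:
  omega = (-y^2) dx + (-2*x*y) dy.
d(omega) = 0

For a 1-form omega = sum_i f_i dx_i, the exterior derivative is
  d(omega) = sum_{i < j} (∂f_j/∂x_i - ∂f_i/∂x_j) dx_i ∧ dx_j.

Assembling: d(omega) = 0.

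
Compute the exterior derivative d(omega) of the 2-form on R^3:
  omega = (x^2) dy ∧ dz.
d(omega) = (2*x) dx ∧ dy ∧ dz

For a 2-form omega = sum_{i<j} g_{ij} dx_i ∧ dx_j, the exterior derivative is
  d(omega) = sum_{i<j} d(g_{ij}) ∧ dx_i ∧ dx_j = sum_{i<j, k} (∂g_{ij}/∂x_k) dx_k ∧ dx_i ∧ dx_j.
Expand each term, using dx_k ∧ dx_i ∧ dx_j = sgn(permutation) dx_{(a)} ∧ dx_{(b)} ∧ dx_{(c)} with (a < b < c) sorted:
  d(x^2) includes (∂/∂x)(x^2) dx = (2*x) dx, which multiplied by dy ∧ dz gives (2*x) dx ∧ dy ∧ dz
Collecting like 3-forms: d(omega) = (2*x) dx ∧ dy ∧ dz.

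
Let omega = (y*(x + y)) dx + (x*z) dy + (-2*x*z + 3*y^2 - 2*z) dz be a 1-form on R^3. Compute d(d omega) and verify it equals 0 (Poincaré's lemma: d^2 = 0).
d(d omega) = 0

Step 1: d omega = sum_{i<j} (∂f_j/∂x_i - ∂f_i/∂x_j) dx_i ∧ dx_j:
  coeff of dx ∧ dy: -x - 2*y + z
  coeff of dx ∧ dz: -2*z
  coeff of dy ∧ dz: -x + 6*y
Step 2: Apply d again to each 2-form coefficient. The only possible 3-form in R^3 is dx ∧ dy ∧ dz, with coefficient
  ∂(coeff of dy∧dz)/∂x - ∂(coeff of dx∧dz)/∂y + ∂(coeff of dx∧dy)/∂z
  = ∂/∂x (-x + 6*y) - ∂/∂y (-2*z) + ∂/∂z (-x - 2*y + z).
Each of these terms simplifies to sums of mixed partials that cancel in pairs. The result is 0 (by equality of mixed partials for smooth functions — Schwarz / Clairaut).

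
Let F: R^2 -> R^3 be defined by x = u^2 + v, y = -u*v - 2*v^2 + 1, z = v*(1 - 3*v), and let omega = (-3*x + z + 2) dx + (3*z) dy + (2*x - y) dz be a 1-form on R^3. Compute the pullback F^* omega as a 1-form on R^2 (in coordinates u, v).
F^* omega = (-6*u^3 - 6*u*v^2 - 4*u*v + 4*u + 9*v^3 - 3*v^2) du + (-12*u^2*v - u^2 + 3*u*v^2 - 2*u*v + 24*v^3 - 25*v^2 + 6*v + 1) dv

Using F^*(f dg) = (f ∘ F) d(g ∘ F), substitute each coordinate x_i by F_i(u, v) in f_i, and replace dx_i by d F_i = (∂F_i/∂u) du + (∂F_i/∂v) dv.
  For the x component: f_1(F) = -3*u^2 - 3*v^2 - 2*v + 2; d F_1 = (2*u) du + (1) dv
  For the y component: f_2(F) = 3*v*(1 - 3*v); d F_2 = (-v) du + (-u - 4*v) dv
  For the z component: f_3(F) = 2*u^2 + u*v + 2*v^2 + 2*v - 1; d F_3 = (0) du + (1 - 6*v) dv
Combining and collecting du, dv coefficients:
  coeff of du: -6*u^3 - 6*u*v^2 - 4*u*v + 4*u + 9*v^3 - 3*v^2
  coeff of dv: -12*u^2*v - u^2 + 3*u*v^2 - 2*u*v + 24*v^3 - 25*v^2 + 6*v + 1
F^* omega = (-6*u^3 - 6*u*v^2 - 4*u*v + 4*u + 9*v^3 - 3*v^2) du + (-12*u^2*v - u^2 + 3*u*v^2 - 2*u*v + 24*v^3 - 25*v^2 + 6*v + 1) dv.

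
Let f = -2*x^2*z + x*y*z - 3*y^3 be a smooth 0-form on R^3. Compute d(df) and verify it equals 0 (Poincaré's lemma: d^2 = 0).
d(df) = 0

Step 1: df = sum_i (∂f/∂x_i) dx_i = (z*(-4*x + y)) dx + (x*z - 9*y^2) dy + (x*(-2*x + y)) dz.
Step 2: Apply d again. Using the 1-form formula, the coefficient of dx ∧ dy in d(df) is ∂^2 f/∂x ∂y - ∂^2 f/∂y ∂x = (z) - (z) = 0 (equality of mixed partials for smooth f).
Similarly for dx ∧ dz and dy ∧ dz — all coefficients vanish. So d(df) = 0.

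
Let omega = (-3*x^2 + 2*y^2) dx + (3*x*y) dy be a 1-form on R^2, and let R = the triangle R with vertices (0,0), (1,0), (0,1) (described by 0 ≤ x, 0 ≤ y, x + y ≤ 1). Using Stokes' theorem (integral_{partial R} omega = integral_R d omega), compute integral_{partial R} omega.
integral_(partial R) omega = -1/6

Stokes: integral_partial_R omega = integral_R d omega with d omega = (∂Q/∂x - ∂P/∂y) dx ∧ dy.
  ∂Q/∂x = 3*y
  ∂P/∂y = 4*y
  integrand = ∂Q/∂x - ∂P/∂y = -y.
Integrating over R: integral_0^1 integral_0^{1-x} (-y) dy dx = -1/6.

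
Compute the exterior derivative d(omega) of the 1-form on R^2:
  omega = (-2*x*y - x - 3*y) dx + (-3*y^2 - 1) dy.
d(omega) = (2*x + 3) dx ∧ dy

For a 1-form omega = sum_i f_i dx_i, the exterior derivative is
  d(omega) = sum_{i < j} (∂f_j/∂x_i - ∂f_i/∂x_j) dx_i ∧ dx_j.
  coefficient of dx ∧ dy: ∂f_2/∂x - ∂f_1/∂y = ∂(-3*y^2 - 1)/∂x - ∂(-2*x*y - x - 3*y)/∂y = 2*x + 3
Assembling: d(omega) = (2*x + 3) dx ∧ dy.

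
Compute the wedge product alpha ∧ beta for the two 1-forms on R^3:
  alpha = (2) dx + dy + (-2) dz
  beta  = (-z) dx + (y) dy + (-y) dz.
alpha ∧ beta = (2*y + z) dx ∧ dy + (-2*y - 2*z) dx ∧ dz + (y) dy ∧ dz

Distribute the wedge, using dx_i ∧ dx_j = -dx_j ∧ dx_i and dx_i ∧ dx_i = 0. For each pair (i, j) with i < j, the coefficient of dx_i ∧ dx_j in alpha ∧ beta is (alpha_i * beta_j - alpha_j * beta_i). Collecting: alpha ∧ beta = (2*y + z) dx ∧ dy + (-2*y - 2*z) dx ∧ dz + (y) dy ∧ dz.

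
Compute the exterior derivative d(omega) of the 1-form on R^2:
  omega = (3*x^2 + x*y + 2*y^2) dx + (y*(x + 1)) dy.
d(omega) = (-x - 3*y) dx ∧ dy

For a 1-form omega = sum_i f_i dx_i, the exterior derivative is
  d(omega) = sum_{i < j} (∂f_j/∂x_i - ∂f_i/∂x_j) dx_i ∧ dx_j.
  coefficient of dx ∧ dy: ∂f_2/∂x - ∂f_1/∂y = ∂(y*(x + 1))/∂x - ∂(3*x^2 + x*y + 2*y^2)/∂y = -x - 3*y
Assembling: d(omega) = (-x - 3*y) dx ∧ dy.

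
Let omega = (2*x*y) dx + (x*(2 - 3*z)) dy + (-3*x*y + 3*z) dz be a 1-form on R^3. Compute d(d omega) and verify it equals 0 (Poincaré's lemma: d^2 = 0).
d(d omega) = 0

Step 1: d omega = sum_{i<j} (∂f_j/∂x_i - ∂f_i/∂x_j) dx_i ∧ dx_j:
  coeff of dx ∧ dy: -2*x - 3*z + 2
  coeff of dx ∧ dz: -3*y
  coeff of dy ∧ dz: 0
Step 2: Apply d again to each 2-form coefficient. The only possible 3-form in R^3 is dx ∧ dy ∧ dz, with coefficient
  ∂(coeff of dy∧dz)/∂x - ∂(coeff of dx∧dz)/∂y + ∂(coeff of dx∧dy)/∂z
  = ∂/∂x (0) - ∂/∂y (-3*y) + ∂/∂z (-2*x - 3*z + 2).
Each of these terms simplifies to sums of mixed partials that cancel in pairs. The result is 0 (by equality of mixed partials for smooth functions — Schwarz / Clairaut).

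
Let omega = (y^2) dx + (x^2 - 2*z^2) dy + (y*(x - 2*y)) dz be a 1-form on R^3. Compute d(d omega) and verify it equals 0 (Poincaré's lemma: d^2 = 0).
d(d omega) = 0

Step 1: d omega = sum_{i<j} (∂f_j/∂x_i - ∂f_i/∂x_j) dx_i ∧ dx_j:
  coeff of dx ∧ dy: 2*x - 2*y
  coeff of dx ∧ dz: y
  coeff of dy ∧ dz: x - 4*y + 4*z
Step 2: Apply d again to each 2-form coefficient. The only possible 3-form in R^3 is dx ∧ dy ∧ dz, with coefficient
  ∂(coeff of dy∧dz)/∂x - ∂(coeff of dx∧dz)/∂y + ∂(coeff of dx∧dy)/∂z
  = ∂/∂x (x - 4*y + 4*z) - ∂/∂y (y) + ∂/∂z (2*x - 2*y).
Each of these terms simplifies to sums of mixed partials that cancel in pairs. The result is 0 (by equality of mixed partials for smooth functions — Schwarz / Clairaut).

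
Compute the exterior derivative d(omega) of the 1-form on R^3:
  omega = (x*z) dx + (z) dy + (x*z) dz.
d(omega) = (-x + z) dx ∧ dz + (-1) dy ∧ dz

For a 1-form omega = sum_i f_i dx_i, the exterior derivative is
  d(omega) = sum_{i < j} (∂f_j/∂x_i - ∂f_i/∂x_j) dx_i ∧ dx_j.
  coefficient of dx ∧ dz: ∂f_3/∂x - ∂f_1/∂z = ∂(x*z)/∂x - ∂(x*z)/∂z = -x + z
  coefficient of dy ∧ dz: ∂f_3/∂y - ∂f_2/∂z = ∂(x*z)/∂y - ∂(z)/∂z = -1
Assembling: d(omega) = (-x + z) dx ∧ dz + (-1) dy ∧ dz.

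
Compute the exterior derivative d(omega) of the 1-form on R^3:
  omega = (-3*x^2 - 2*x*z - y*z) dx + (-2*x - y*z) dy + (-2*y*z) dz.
d(omega) = (z - 2) dx ∧ dy + (2*x + y) dx ∧ dz + (y - 2*z) dy ∧ dz

For a 1-form omega = sum_i f_i dx_i, the exterior derivative is
  d(omega) = sum_{i < j} (∂f_j/∂x_i - ∂f_i/∂x_j) dx_i ∧ dx_j.
  coefficient of dx ∧ dy: ∂f_2/∂x - ∂f_1/∂y = ∂(-2*x - y*z)/∂x - ∂(-3*x^2 - 2*x*z - y*z)/∂y = z - 2
  coefficient of dx ∧ dz: ∂f_3/∂x - ∂f_1/∂z = ∂(-2*y*z)/∂x - ∂(-3*x^2 - 2*x*z - y*z)/∂z = 2*x + y
  coefficient of dy ∧ dz: ∂f_3/∂y - ∂f_2/∂z = ∂(-2*y*z)/∂y - ∂(-2*x - y*z)/∂z = y - 2*z
Assembling: d(omega) = (z - 2) dx ∧ dy + (2*x + y) dx ∧ dz + (y - 2*z) dy ∧ dz.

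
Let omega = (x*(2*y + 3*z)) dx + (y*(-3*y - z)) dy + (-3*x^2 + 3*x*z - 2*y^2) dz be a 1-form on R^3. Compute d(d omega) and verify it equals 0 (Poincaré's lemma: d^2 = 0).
d(d omega) = 0

Step 1: d omega = sum_{i<j} (∂f_j/∂x_i - ∂f_i/∂x_j) dx_i ∧ dx_j:
  coeff of dx ∧ dy: -2*x
  coeff of dx ∧ dz: -9*x + 3*z
  coeff of dy ∧ dz: -3*y
Step 2: Apply d again to each 2-form coefficient. The only possible 3-form in R^3 is dx ∧ dy ∧ dz, with coefficient
  ∂(coeff of dy∧dz)/∂x - ∂(coeff of dx∧dz)/∂y + ∂(coeff of dx∧dy)/∂z
  = ∂/∂x (-3*y) - ∂/∂y (-9*x + 3*z) + ∂/∂z (-2*x).
Each of these terms simplifies to sums of mixed partials that cancel in pairs. The result is 0 (by equality of mixed partials for smooth functions — Schwarz / Clairaut).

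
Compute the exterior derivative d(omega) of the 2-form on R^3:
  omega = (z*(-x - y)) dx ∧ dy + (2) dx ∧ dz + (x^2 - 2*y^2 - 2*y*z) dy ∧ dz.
d(omega) = (x - y) dx ∧ dy ∧ dz

For a 2-form omega = sum_{i<j} g_{ij} dx_i ∧ dx_j, the exterior derivative is
  d(omega) = sum_{i<j} d(g_{ij}) ∧ dx_i ∧ dx_j = sum_{i<j, k} (∂g_{ij}/∂x_k) dx_k ∧ dx_i ∧ dx_j.
Expand each term, using dx_k ∧ dx_i ∧ dx_j = sgn(permutation) dx_{(a)} ∧ dx_{(b)} ∧ dx_{(c)} with (a < b < c) sorted:
  d(z*(-x - y)) includes (∂/∂z)(z*(-x - y)) dz = (-x - y) dz, which multiplied by dx ∧ dy gives (-x - y) dx ∧ dy ∧ dz
  d(x^2 - 2*y^2 - 2*y*z) includes (∂/∂x)(x^2 - 2*y^2 - 2*y*z) dx = (2*x) dx, which multiplied by dy ∧ dz gives (2*x) dx ∧ dy ∧ dz
Collecting like 3-forms: d(omega) = (x - y) dx ∧ dy ∧ dz.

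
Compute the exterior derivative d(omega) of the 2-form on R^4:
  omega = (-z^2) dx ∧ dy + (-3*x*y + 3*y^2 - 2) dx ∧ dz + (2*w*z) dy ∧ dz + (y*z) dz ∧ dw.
d(omega) = (3*x - 6*y - 2*z) dx ∧ dy ∧ dz + (3*z) dy ∧ dz ∧ dw

For a 2-form omega = sum_{i<j} g_{ij} dx_i ∧ dx_j, the exterior derivative is
  d(omega) = sum_{i<j} d(g_{ij}) ∧ dx_i ∧ dx_j = sum_{i<j, k} (∂g_{ij}/∂x_k) dx_k ∧ dx_i ∧ dx_j.
Expand each term, using dx_k ∧ dx_i ∧ dx_j = sgn(permutation) dx_{(a)} ∧ dx_{(b)} ∧ dx_{(c)} with (a < b < c) sorted:
  d(-z^2) includes (∂/∂z)(-z^2) dz = (-2*z) dz, which multiplied by dx ∧ dy gives (-2*z) dx ∧ dy ∧ dz
  d(-3*x*y + 3*y^2 - 2) includes (∂/∂y)(-3*x*y + 3*y^2 - 2) dy = (-3*x + 6*y) dy, which multiplied by dx ∧ dz gives (3*x - 6*y) dx ∧ dy ∧ dz
  d(2*w*z) includes (∂/∂w)(2*w*z) dw = (2*z) dw, which multiplied by dy ∧ dz gives (2*z) dy ∧ dz ∧ dw
  d(y*z) includes (∂/∂y)(y*z) dy = (z) dy, which multiplied by dz ∧ dw gives (z) dy ∧ dz ∧ dw
Collecting like 3-forms: d(omega) = (3*x - 6*y - 2*z) dx ∧ dy ∧ dz + (3*z) dy ∧ dz ∧ dw.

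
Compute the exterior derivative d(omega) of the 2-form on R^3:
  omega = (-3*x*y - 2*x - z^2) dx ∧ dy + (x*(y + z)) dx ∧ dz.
d(omega) = (-x - 2*z) dx ∧ dy ∧ dz

For a 2-form omega = sum_{i<j} g_{ij} dx_i ∧ dx_j, the exterior derivative is
  d(omega) = sum_{i<j} d(g_{ij}) ∧ dx_i ∧ dx_j = sum_{i<j, k} (∂g_{ij}/∂x_k) dx_k ∧ dx_i ∧ dx_j.
Expand each term, using dx_k ∧ dx_i ∧ dx_j = sgn(permutation) dx_{(a)} ∧ dx_{(b)} ∧ dx_{(c)} with (a < b < c) sorted:
  d(-3*x*y - 2*x - z^2) includes (∂/∂z)(-3*x*y - 2*x - z^2) dz = (-2*z) dz, which multiplied by dx ∧ dy gives (-2*z) dx ∧ dy ∧ dz
  d(x*(y + z)) includes (∂/∂y)(x*(y + z)) dy = (x) dy, which multiplied by dx ∧ dz gives (-x) dx ∧ dy ∧ dz
Collecting like 3-forms: d(omega) = (-x - 2*z) dx ∧ dy ∧ dz.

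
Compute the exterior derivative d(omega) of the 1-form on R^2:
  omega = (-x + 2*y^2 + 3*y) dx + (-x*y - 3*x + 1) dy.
d(omega) = (-5*y - 6) dx ∧ dy

For a 1-form omega = sum_i f_i dx_i, the exterior derivative is
  d(omega) = sum_{i < j} (∂f_j/∂x_i - ∂f_i/∂x_j) dx_i ∧ dx_j.
  coefficient of dx ∧ dy: ∂f_2/∂x - ∂f_1/∂y = ∂(-x*y - 3*x + 1)/∂x - ∂(-x + 2*y^2 + 3*y)/∂y = -5*y - 6
Assembling: d(omega) = (-5*y - 6) dx ∧ dy.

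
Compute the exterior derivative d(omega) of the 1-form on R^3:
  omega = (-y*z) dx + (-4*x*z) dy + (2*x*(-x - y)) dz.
d(omega) = (-3*z) dx ∧ dy + (-4*x - y) dx ∧ dz + (2*x) dy ∧ dz

For a 1-form omega = sum_i f_i dx_i, the exterior derivative is
  d(omega) = sum_{i < j} (∂f_j/∂x_i - ∂f_i/∂x_j) dx_i ∧ dx_j.
  coefficient of dx ∧ dy: ∂f_2/∂x - ∂f_1/∂y = ∂(-4*x*z)/∂x - ∂(-y*z)/∂y = -3*z
  coefficient of dx ∧ dz: ∂f_3/∂x - ∂f_1/∂z = ∂(2*x*(-x - y))/∂x - ∂(-y*z)/∂z = -4*x - y
  coefficient of dy ∧ dz: ∂f_3/∂y - ∂f_2/∂z = ∂(2*x*(-x - y))/∂y - ∂(-4*x*z)/∂z = 2*x
Assembling: d(omega) = (-3*z) dx ∧ dy + (-4*x - y) dx ∧ dz + (2*x) dy ∧ dz.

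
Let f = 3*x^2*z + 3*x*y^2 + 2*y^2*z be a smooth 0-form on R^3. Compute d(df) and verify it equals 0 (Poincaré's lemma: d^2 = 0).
d(df) = 0

Step 1: df = sum_i (∂f/∂x_i) dx_i = (6*x*z + 3*y^2) dx + (2*y*(3*x + 2*z)) dy + (3*x^2 + 2*y^2) dz.
Step 2: Apply d again. Using the 1-form formula, the coefficient of dx ∧ dy in d(df) is ∂^2 f/∂x ∂y - ∂^2 f/∂y ∂x = (6*y) - (6*y) = 0 (equality of mixed partials for smooth f).
Similarly for dx ∧ dz and dy ∧ dz — all coefficients vanish. So d(df) = 0.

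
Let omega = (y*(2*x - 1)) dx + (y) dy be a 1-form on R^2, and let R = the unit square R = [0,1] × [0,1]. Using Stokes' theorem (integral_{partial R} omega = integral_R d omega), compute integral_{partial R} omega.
integral_(partial R) omega = 0

Stokes: integral_partial_R omega = integral_R d omega with d omega = (∂Q/∂x - ∂P/∂y) dx ∧ dy.
  ∂Q/∂x = 0
  ∂P/∂y = 2*x - 1
  integrand = ∂Q/∂x - ∂P/∂y = 1 - 2*x.
Integrating over R: integral_0^1 integral_0^1 (1 - 2*x) dx dy = 0.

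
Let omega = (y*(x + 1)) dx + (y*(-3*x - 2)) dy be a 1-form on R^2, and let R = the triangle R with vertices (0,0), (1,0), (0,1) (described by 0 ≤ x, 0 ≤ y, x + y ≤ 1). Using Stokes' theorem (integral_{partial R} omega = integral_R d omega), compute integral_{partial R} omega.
integral_(partial R) omega = -7/6

Stokes: integral_partial_R omega = integral_R d omega with d omega = (∂Q/∂x - ∂P/∂y) dx ∧ dy.
  ∂Q/∂x = -3*y
  ∂P/∂y = x + 1
  integrand = ∂Q/∂x - ∂P/∂y = -x - 3*y - 1.
Integrating over R: integral_0^1 integral_0^{1-x} (-x - 3*y - 1) dy dx = -7/6.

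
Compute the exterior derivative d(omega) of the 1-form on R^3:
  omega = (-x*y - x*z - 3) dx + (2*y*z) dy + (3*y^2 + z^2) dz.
d(omega) = (x) dx ∧ dy + (x) dx ∧ dz + (4*y) dy ∧ dz

For a 1-form omega = sum_i f_i dx_i, the exterior derivative is
  d(omega) = sum_{i < j} (∂f_j/∂x_i - ∂f_i/∂x_j) dx_i ∧ dx_j.
  coefficient of dx ∧ dy: ∂f_2/∂x - ∂f_1/∂y = ∂(2*y*z)/∂x - ∂(-x*y - x*z - 3)/∂y = x
  coefficient of dx ∧ dz: ∂f_3/∂x - ∂f_1/∂z = ∂(3*y^2 + z^2)/∂x - ∂(-x*y - x*z - 3)/∂z = x
  coefficient of dy ∧ dz: ∂f_3/∂y - ∂f_2/∂z = ∂(3*y^2 + z^2)/∂y - ∂(2*y*z)/∂z = 4*y
Assembling: d(omega) = (x) dx ∧ dy + (x) dx ∧ dz + (4*y) dy ∧ dz.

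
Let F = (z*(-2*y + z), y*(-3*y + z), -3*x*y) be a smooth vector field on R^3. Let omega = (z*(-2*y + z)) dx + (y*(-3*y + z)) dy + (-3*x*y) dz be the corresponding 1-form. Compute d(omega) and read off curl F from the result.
d(omega) = (-3*x - y) dy ∧ dz + (y + 2*z) dz ∧ dx + (2*z) dx ∧ dy; curl F = (-3*x - y, y + 2*z, 2*z)

d omega = sum_{i<j} (∂f_j/∂x_i - ∂f_i/∂x_j) dx_i ∧ dx_j. Under the identification (dy ∧ dz, dz ∧ dx, dx ∧ dy) ↔ (e_x, e_y, e_z), the coefficients are exactly the components of curl F. Compute:
  ∂R/∂y - ∂Q/∂z = (-3*x) - (y) = -3*x - y
  ∂P/∂z - ∂R/∂x = (-2*y + 2*z) - (-3*y) = y + 2*z
  ∂Q/∂x - ∂P/∂y = (0) - (-2*z) = 2*z.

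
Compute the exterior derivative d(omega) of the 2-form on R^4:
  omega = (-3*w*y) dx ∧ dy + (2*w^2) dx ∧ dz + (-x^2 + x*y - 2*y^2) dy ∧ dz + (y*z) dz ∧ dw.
d(omega) = (-3*y) dx ∧ dy ∧ dw + (4*w) dx ∧ dz ∧ dw + (-2*x + y) dx ∧ dy ∧ dz + (z) dy ∧ dz ∧ dw

For a 2-form omega = sum_{i<j} g_{ij} dx_i ∧ dx_j, the exterior derivative is
  d(omega) = sum_{i<j} d(g_{ij}) ∧ dx_i ∧ dx_j = sum_{i<j, k} (∂g_{ij}/∂x_k) dx_k ∧ dx_i ∧ dx_j.
Expand each term, using dx_k ∧ dx_i ∧ dx_j = sgn(permutation) dx_{(a)} ∧ dx_{(b)} ∧ dx_{(c)} with (a < b < c) sorted:
  d(-3*w*y) includes (∂/∂w)(-3*w*y) dw = (-3*y) dw, which multiplied by dx ∧ dy gives (-3*y) dx ∧ dy ∧ dw
  d(2*w^2) includes (∂/∂w)(2*w^2) dw = (4*w) dw, which multiplied by dx ∧ dz gives (4*w) dx ∧ dz ∧ dw
  d(-x^2 + x*y - 2*y^2) includes (∂/∂x)(-x^2 + x*y - 2*y^2) dx = (-2*x + y) dx, which multiplied by dy ∧ dz gives (-2*x + y) dx ∧ dy ∧ dz
  d(y*z) includes (∂/∂y)(y*z) dy = (z) dy, which multiplied by dz ∧ dw gives (z) dy ∧ dz ∧ dw
Collecting like 3-forms: d(omega) = (-3*y) dx ∧ dy ∧ dw + (4*w) dx ∧ dz ∧ dw + (-2*x + y) dx ∧ dy ∧ dz + (z) dy ∧ dz ∧ dw.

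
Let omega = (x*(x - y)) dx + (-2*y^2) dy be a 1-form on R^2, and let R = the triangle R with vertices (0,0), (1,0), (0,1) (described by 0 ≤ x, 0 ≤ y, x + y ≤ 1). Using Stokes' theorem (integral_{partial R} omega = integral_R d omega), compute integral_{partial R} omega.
integral_(partial R) omega = 1/6

Stokes: integral_partial_R omega = integral_R d omega with d omega = (∂Q/∂x - ∂P/∂y) dx ∧ dy.
  ∂Q/∂x = 0
  ∂P/∂y = -x
  integrand = ∂Q/∂x - ∂P/∂y = x.
Integrating over R: integral_0^1 integral_0^{1-x} (x) dy dx = 1/6.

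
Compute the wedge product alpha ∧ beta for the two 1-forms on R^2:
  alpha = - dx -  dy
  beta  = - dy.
alpha ∧ beta = (1) dx ∧ dy

Distribute the wedge, using dx_i ∧ dx_j = -dx_j ∧ dx_i and dx_i ∧ dx_i = 0. For each pair (i, j) with i < j, the coefficient of dx_i ∧ dx_j in alpha ∧ beta is (alpha_i * beta_j - alpha_j * beta_i). Collecting: alpha ∧ beta = (1) dx ∧ dy.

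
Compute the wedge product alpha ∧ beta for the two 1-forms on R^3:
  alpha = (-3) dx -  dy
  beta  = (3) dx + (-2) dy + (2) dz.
alpha ∧ beta = (9) dx ∧ dy + (-6) dx ∧ dz + (-2) dy ∧ dz

Distribute the wedge, using dx_i ∧ dx_j = -dx_j ∧ dx_i and dx_i ∧ dx_i = 0. For each pair (i, j) with i < j, the coefficient of dx_i ∧ dx_j in alpha ∧ beta is (alpha_i * beta_j - alpha_j * beta_i). Collecting: alpha ∧ beta = (9) dx ∧ dy + (-6) dx ∧ dz + (-2) dy ∧ dz.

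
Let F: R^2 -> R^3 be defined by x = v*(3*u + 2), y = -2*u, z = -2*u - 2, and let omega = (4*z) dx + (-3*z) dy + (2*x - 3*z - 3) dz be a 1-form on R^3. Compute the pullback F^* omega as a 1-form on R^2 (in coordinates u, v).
F^* omega = (-36*u*v - 24*u - 32*v - 18) du + (-24*u^2 - 40*u - 16) dv

Using F^*(f dg) = (f ∘ F) d(g ∘ F), substitute each coordinate x_i by F_i(u, v) in f_i, and replace dx_i by d F_i = (∂F_i/∂u) du + (∂F_i/∂v) dv.
  For the x component: f_1(F) = -8*u - 8; d F_1 = (3*v) du + (3*u + 2) dv
  For the y component: f_2(F) = 6*u + 6; d F_2 = (-2) du + (0) dv
  For the z component: f_3(F) = 6*u*v + 6*u + 4*v + 3; d F_3 = (-2) du + (0) dv
Combining and collecting du, dv coefficients:
  coeff of du: -36*u*v - 24*u - 32*v - 18
  coeff of dv: -24*u^2 - 40*u - 16
F^* omega = (-36*u*v - 24*u - 32*v - 18) du + (-24*u^2 - 40*u - 16) dv.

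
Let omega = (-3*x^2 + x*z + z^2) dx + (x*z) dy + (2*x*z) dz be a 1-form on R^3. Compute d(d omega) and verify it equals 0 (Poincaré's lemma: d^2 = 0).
d(d omega) = 0

Step 1: d omega = sum_{i<j} (∂f_j/∂x_i - ∂f_i/∂x_j) dx_i ∧ dx_j:
  coeff of dx ∧ dy: z
  coeff of dx ∧ dz: -x
  coeff of dy ∧ dz: -x
Step 2: Apply d again to each 2-form coefficient. The only possible 3-form in R^3 is dx ∧ dy ∧ dz, with coefficient
  ∂(coeff of dy∧dz)/∂x - ∂(coeff of dx∧dz)/∂y + ∂(coeff of dx∧dy)/∂z
  = ∂/∂x (-x) - ∂/∂y (-x) + ∂/∂z (z).
Each of these terms simplifies to sums of mixed partials that cancel in pairs. The result is 0 (by equality of mixed partials for smooth functions — Schwarz / Clairaut).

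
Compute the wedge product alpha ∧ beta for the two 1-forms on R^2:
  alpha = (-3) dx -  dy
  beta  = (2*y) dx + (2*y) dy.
alpha ∧ beta = (-4*y) dx ∧ dy

Distribute the wedge, using dx_i ∧ dx_j = -dx_j ∧ dx_i and dx_i ∧ dx_i = 0. For each pair (i, j) with i < j, the coefficient of dx_i ∧ dx_j in alpha ∧ beta is (alpha_i * beta_j - alpha_j * beta_i). Collecting: alpha ∧ beta = (-4*y) dx ∧ dy.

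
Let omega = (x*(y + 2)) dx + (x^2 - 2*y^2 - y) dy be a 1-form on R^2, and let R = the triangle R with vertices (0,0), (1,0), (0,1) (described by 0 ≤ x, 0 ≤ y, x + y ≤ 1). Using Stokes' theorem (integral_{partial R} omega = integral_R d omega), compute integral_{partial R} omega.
integral_(partial R) omega = 1/6

Stokes: integral_partial_R omega = integral_R d omega with d omega = (∂Q/∂x - ∂P/∂y) dx ∧ dy.
  ∂Q/∂x = 2*x
  ∂P/∂y = x
  integrand = ∂Q/∂x - ∂P/∂y = x.
Integrating over R: integral_0^1 integral_0^{1-x} (x) dy dx = 1/6.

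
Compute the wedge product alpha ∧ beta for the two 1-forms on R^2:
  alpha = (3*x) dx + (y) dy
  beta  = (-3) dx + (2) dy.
alpha ∧ beta = (6*x + 3*y) dx ∧ dy

Distribute the wedge, using dx_i ∧ dx_j = -dx_j ∧ dx_i and dx_i ∧ dx_i = 0. For each pair (i, j) with i < j, the coefficient of dx_i ∧ dx_j in alpha ∧ beta is (alpha_i * beta_j - alpha_j * beta_i). Collecting: alpha ∧ beta = (6*x + 3*y) dx ∧ dy.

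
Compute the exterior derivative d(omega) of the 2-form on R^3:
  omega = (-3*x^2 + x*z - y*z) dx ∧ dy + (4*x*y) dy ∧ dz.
d(omega) = (x + 3*y) dx ∧ dy ∧ dz

For a 2-form omega = sum_{i<j} g_{ij} dx_i ∧ dx_j, the exterior derivative is
  d(omega) = sum_{i<j} d(g_{ij}) ∧ dx_i ∧ dx_j = sum_{i<j, k} (∂g_{ij}/∂x_k) dx_k ∧ dx_i ∧ dx_j.
Expand each term, using dx_k ∧ dx_i ∧ dx_j = sgn(permutation) dx_{(a)} ∧ dx_{(b)} ∧ dx_{(c)} with (a < b < c) sorted:
  d(-3*x^2 + x*z - y*z) includes (∂/∂z)(-3*x^2 + x*z - y*z) dz = (x - y) dz, which multiplied by dx ∧ dy gives (x - y) dx ∧ dy ∧ dz
  d(4*x*y) includes (∂/∂x)(4*x*y) dx = (4*y) dx, which multiplied by dy ∧ dz gives (4*y) dx ∧ dy ∧ dz
Collecting like 3-forms: d(omega) = (x + 3*y) dx ∧ dy ∧ dz.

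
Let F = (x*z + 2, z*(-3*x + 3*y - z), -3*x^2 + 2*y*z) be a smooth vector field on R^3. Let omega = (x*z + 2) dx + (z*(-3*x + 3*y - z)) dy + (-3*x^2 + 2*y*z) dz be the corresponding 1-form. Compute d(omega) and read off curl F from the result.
d(omega) = (3*x - 3*y + 4*z) dy ∧ dz + (7*x) dz ∧ dx + (-3*z) dx ∧ dy; curl F = (3*x - 3*y + 4*z, 7*x, -3*z)

d omega = sum_{i<j} (∂f_j/∂x_i - ∂f_i/∂x_j) dx_i ∧ dx_j. Under the identification (dy ∧ dz, dz ∧ dx, dx ∧ dy) ↔ (e_x, e_y, e_z), the coefficients are exactly the components of curl F. Compute:
  ∂R/∂y - ∂Q/∂z = (2*z) - (-3*x + 3*y - 2*z) = 3*x - 3*y + 4*z
  ∂P/∂z - ∂R/∂x = (x) - (-6*x) = 7*x
  ∂Q/∂x - ∂P/∂y = (-3*z) - (0) = -3*z.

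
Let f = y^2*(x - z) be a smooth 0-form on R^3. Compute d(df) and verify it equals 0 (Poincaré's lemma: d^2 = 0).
d(df) = 0

Step 1: df = sum_i (∂f/∂x_i) dx_i = (y^2) dx + (2*y*(x - z)) dy + (-y^2) dz.
Step 2: Apply d again. Using the 1-form formula, the coefficient of dx ∧ dy in d(df) is ∂^2 f/∂x ∂y - ∂^2 f/∂y ∂x = (2*y) - (2*y) = 0 (equality of mixed partials for smooth f).
Similarly for dx ∧ dz and dy ∧ dz — all coefficients vanish. So d(df) = 0.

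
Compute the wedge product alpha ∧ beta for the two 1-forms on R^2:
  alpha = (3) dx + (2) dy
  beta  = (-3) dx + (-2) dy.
alpha ∧ beta = 0

Distribute the wedge, using dx_i ∧ dx_j = -dx_j ∧ dx_i and dx_i ∧ dx_i = 0. For each pair (i, j) with i < j, the coefficient of dx_i ∧ dx_j in alpha ∧ beta is (alpha_i * beta_j - alpha_j * beta_i). Collecting: alpha ∧ beta = 0.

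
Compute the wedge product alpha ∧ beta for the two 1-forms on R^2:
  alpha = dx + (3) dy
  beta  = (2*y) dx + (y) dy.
alpha ∧ beta = (-5*y) dx ∧ dy

Distribute the wedge, using dx_i ∧ dx_j = -dx_j ∧ dx_i and dx_i ∧ dx_i = 0. For each pair (i, j) with i < j, the coefficient of dx_i ∧ dx_j in alpha ∧ beta is (alpha_i * beta_j - alpha_j * beta_i). Collecting: alpha ∧ beta = (-5*y) dx ∧ dy.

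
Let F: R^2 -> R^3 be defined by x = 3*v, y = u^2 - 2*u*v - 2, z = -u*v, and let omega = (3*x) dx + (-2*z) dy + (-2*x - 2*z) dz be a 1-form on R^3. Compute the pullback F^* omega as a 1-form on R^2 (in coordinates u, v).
F^* omega = (2*v*(2*u^2 - 3*u*v + 3*v)) du + (3*v*(-2*u^2 + 2*u + 9)) dv

Using F^*(f dg) = (f ∘ F) d(g ∘ F), substitute each coordinate x_i by F_i(u, v) in f_i, and replace dx_i by d F_i = (∂F_i/∂u) du + (∂F_i/∂v) dv.
  For the x component: f_1(F) = 9*v; d F_1 = (0) du + (3) dv
  For the y component: f_2(F) = 2*u*v; d F_2 = (2*u - 2*v) du + (-2*u) dv
  For the z component: f_3(F) = 2*v*(u - 3); d F_3 = (-v) du + (-u) dv
Combining and collecting du, dv coefficients:
  coeff of du: 2*v*(2*u^2 - 3*u*v + 3*v)
  coeff of dv: 3*v*(-2*u^2 + 2*u + 9)
F^* omega = (2*v*(2*u^2 - 3*u*v + 3*v)) du + (3*v*(-2*u^2 + 2*u + 9)) dv.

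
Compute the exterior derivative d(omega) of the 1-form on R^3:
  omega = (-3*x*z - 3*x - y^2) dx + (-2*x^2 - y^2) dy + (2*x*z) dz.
d(omega) = (-4*x + 2*y) dx ∧ dy + (3*x + 2*z) dx ∧ dz

For a 1-form omega = sum_i f_i dx_i, the exterior derivative is
  d(omega) = sum_{i < j} (∂f_j/∂x_i - ∂f_i/∂x_j) dx_i ∧ dx_j.
  coefficient of dx ∧ dy: ∂f_2/∂x - ∂f_1/∂y = ∂(-2*x^2 - y^2)/∂x - ∂(-3*x*z - 3*x - y^2)/∂y = -4*x + 2*y
  coefficient of dx ∧ dz: ∂f_3/∂x - ∂f_1/∂z = ∂(2*x*z)/∂x - ∂(-3*x*z - 3*x - y^2)/∂z = 3*x + 2*z
Assembling: d(omega) = (-4*x + 2*y) dx ∧ dy + (3*x + 2*z) dx ∧ dz.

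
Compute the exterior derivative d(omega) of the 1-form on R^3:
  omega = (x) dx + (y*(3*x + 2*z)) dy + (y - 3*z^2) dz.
d(omega) = (3*y) dx ∧ dy + (1 - 2*y) dy ∧ dz

For a 1-form omega = sum_i f_i dx_i, the exterior derivative is
  d(omega) = sum_{i < j} (∂f_j/∂x_i - ∂f_i/∂x_j) dx_i ∧ dx_j.
  coefficient of dx ∧ dy: ∂f_2/∂x - ∂f_1/∂y = ∂(y*(3*x + 2*z))/∂x - ∂(x)/∂y = 3*y
  coefficient of dy ∧ dz: ∂f_3/∂y - ∂f_2/∂z = ∂(y - 3*z^2)/∂y - ∂(y*(3*x + 2*z))/∂z = 1 - 2*y
Assembling: d(omega) = (3*y) dx ∧ dy + (1 - 2*y) dy ∧ dz.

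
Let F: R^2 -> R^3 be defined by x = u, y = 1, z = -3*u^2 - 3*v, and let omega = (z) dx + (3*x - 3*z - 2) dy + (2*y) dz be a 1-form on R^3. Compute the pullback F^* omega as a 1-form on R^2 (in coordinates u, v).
F^* omega = (-3*u^2 - 12*u - 3*v) du + (-6) dv

Using F^*(f dg) = (f ∘ F) d(g ∘ F), substitute each coordinate x_i by F_i(u, v) in f_i, and replace dx_i by d F_i = (∂F_i/∂u) du + (∂F_i/∂v) dv.
  For the x component: f_1(F) = -3*u^2 - 3*v; d F_1 = (1) du + (0) dv
  For the y component: f_2(F) = 9*u^2 + 3*u + 9*v - 2; d F_2 = (0) du + (0) dv
  For the z component: f_3(F) = 2; d F_3 = (-6*u) du + (-3) dv
Combining and collecting du, dv coefficients:
  coeff of du: -3*u^2 - 12*u - 3*v
  coeff of dv: -6
F^* omega = (-3*u^2 - 12*u - 3*v) du + (-6) dv.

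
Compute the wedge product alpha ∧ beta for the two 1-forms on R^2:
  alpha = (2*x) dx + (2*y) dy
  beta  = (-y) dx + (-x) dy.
alpha ∧ beta = (-2*x^2 + 2*y^2) dx ∧ dy

Distribute the wedge, using dx_i ∧ dx_j = -dx_j ∧ dx_i and dx_i ∧ dx_i = 0. For each pair (i, j) with i < j, the coefficient of dx_i ∧ dx_j in alpha ∧ beta is (alpha_i * beta_j - alpha_j * beta_i). Collecting: alpha ∧ beta = (-2*x^2 + 2*y^2) dx ∧ dy.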